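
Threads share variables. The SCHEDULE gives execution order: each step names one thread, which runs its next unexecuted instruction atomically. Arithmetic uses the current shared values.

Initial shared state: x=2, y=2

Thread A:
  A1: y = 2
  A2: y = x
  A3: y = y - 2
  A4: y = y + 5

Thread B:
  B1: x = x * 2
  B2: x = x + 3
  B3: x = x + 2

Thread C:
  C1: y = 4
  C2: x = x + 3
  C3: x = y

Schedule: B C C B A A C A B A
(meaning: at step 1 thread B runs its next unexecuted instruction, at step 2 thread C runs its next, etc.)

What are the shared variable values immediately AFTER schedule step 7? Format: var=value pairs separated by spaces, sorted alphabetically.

Step 1: thread B executes B1 (x = x * 2). Shared: x=4 y=2. PCs: A@0 B@1 C@0
Step 2: thread C executes C1 (y = 4). Shared: x=4 y=4. PCs: A@0 B@1 C@1
Step 3: thread C executes C2 (x = x + 3). Shared: x=7 y=4. PCs: A@0 B@1 C@2
Step 4: thread B executes B2 (x = x + 3). Shared: x=10 y=4. PCs: A@0 B@2 C@2
Step 5: thread A executes A1 (y = 2). Shared: x=10 y=2. PCs: A@1 B@2 C@2
Step 6: thread A executes A2 (y = x). Shared: x=10 y=10. PCs: A@2 B@2 C@2
Step 7: thread C executes C3 (x = y). Shared: x=10 y=10. PCs: A@2 B@2 C@3

Answer: x=10 y=10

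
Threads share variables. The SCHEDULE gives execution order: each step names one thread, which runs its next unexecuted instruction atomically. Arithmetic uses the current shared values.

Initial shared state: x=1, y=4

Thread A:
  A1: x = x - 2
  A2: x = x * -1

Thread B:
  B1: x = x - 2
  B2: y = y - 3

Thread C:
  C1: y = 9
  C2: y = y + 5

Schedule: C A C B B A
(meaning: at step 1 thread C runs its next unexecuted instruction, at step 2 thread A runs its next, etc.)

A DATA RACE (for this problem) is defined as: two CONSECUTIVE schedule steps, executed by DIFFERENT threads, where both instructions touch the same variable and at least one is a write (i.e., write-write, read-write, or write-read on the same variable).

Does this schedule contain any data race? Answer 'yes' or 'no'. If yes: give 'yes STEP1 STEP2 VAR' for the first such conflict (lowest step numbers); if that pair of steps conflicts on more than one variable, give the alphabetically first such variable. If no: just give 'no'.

Answer: no

Derivation:
Steps 1,2: C(r=-,w=y) vs A(r=x,w=x). No conflict.
Steps 2,3: A(r=x,w=x) vs C(r=y,w=y). No conflict.
Steps 3,4: C(r=y,w=y) vs B(r=x,w=x). No conflict.
Steps 4,5: same thread (B). No race.
Steps 5,6: B(r=y,w=y) vs A(r=x,w=x). No conflict.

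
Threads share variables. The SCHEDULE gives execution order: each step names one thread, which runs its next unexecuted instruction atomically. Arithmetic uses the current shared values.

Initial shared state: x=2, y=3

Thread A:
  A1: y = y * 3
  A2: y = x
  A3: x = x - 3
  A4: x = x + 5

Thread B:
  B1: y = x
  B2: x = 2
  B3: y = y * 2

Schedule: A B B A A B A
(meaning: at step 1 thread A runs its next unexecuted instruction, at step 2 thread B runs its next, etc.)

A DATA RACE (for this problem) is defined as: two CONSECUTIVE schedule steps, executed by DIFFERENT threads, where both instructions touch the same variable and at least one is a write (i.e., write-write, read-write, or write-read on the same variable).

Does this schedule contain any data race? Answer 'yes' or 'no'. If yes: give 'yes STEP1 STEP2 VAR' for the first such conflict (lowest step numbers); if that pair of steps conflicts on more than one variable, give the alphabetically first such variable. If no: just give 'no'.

Steps 1,2: A(y = y * 3) vs B(y = x). RACE on y (W-W).
Steps 2,3: same thread (B). No race.
Steps 3,4: B(x = 2) vs A(y = x). RACE on x (W-R).
Steps 4,5: same thread (A). No race.
Steps 5,6: A(r=x,w=x) vs B(r=y,w=y). No conflict.
Steps 6,7: B(r=y,w=y) vs A(r=x,w=x). No conflict.
First conflict at steps 1,2.

Answer: yes 1 2 y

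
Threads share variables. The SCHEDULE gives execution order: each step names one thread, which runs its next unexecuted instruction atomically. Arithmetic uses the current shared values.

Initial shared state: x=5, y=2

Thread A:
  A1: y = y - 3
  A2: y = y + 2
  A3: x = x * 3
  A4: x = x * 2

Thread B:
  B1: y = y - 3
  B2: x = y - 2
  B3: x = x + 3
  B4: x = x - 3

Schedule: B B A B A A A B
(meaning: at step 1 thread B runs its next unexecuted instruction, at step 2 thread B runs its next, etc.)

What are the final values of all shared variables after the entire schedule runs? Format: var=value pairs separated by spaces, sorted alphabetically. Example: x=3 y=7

Answer: x=-3 y=-2

Derivation:
Step 1: thread B executes B1 (y = y - 3). Shared: x=5 y=-1. PCs: A@0 B@1
Step 2: thread B executes B2 (x = y - 2). Shared: x=-3 y=-1. PCs: A@0 B@2
Step 3: thread A executes A1 (y = y - 3). Shared: x=-3 y=-4. PCs: A@1 B@2
Step 4: thread B executes B3 (x = x + 3). Shared: x=0 y=-4. PCs: A@1 B@3
Step 5: thread A executes A2 (y = y + 2). Shared: x=0 y=-2. PCs: A@2 B@3
Step 6: thread A executes A3 (x = x * 3). Shared: x=0 y=-2. PCs: A@3 B@3
Step 7: thread A executes A4 (x = x * 2). Shared: x=0 y=-2. PCs: A@4 B@3
Step 8: thread B executes B4 (x = x - 3). Shared: x=-3 y=-2. PCs: A@4 B@4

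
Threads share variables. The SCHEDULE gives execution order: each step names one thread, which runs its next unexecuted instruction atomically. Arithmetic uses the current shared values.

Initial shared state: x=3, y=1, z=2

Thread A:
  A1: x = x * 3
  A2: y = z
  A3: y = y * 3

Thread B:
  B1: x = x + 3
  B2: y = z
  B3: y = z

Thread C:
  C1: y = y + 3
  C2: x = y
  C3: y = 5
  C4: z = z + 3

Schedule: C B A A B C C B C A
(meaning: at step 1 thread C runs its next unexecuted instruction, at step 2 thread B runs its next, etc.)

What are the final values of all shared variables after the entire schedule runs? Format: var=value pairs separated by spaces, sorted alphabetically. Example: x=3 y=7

Answer: x=2 y=6 z=5

Derivation:
Step 1: thread C executes C1 (y = y + 3). Shared: x=3 y=4 z=2. PCs: A@0 B@0 C@1
Step 2: thread B executes B1 (x = x + 3). Shared: x=6 y=4 z=2. PCs: A@0 B@1 C@1
Step 3: thread A executes A1 (x = x * 3). Shared: x=18 y=4 z=2. PCs: A@1 B@1 C@1
Step 4: thread A executes A2 (y = z). Shared: x=18 y=2 z=2. PCs: A@2 B@1 C@1
Step 5: thread B executes B2 (y = z). Shared: x=18 y=2 z=2. PCs: A@2 B@2 C@1
Step 6: thread C executes C2 (x = y). Shared: x=2 y=2 z=2. PCs: A@2 B@2 C@2
Step 7: thread C executes C3 (y = 5). Shared: x=2 y=5 z=2. PCs: A@2 B@2 C@3
Step 8: thread B executes B3 (y = z). Shared: x=2 y=2 z=2. PCs: A@2 B@3 C@3
Step 9: thread C executes C4 (z = z + 3). Shared: x=2 y=2 z=5. PCs: A@2 B@3 C@4
Step 10: thread A executes A3 (y = y * 3). Shared: x=2 y=6 z=5. PCs: A@3 B@3 C@4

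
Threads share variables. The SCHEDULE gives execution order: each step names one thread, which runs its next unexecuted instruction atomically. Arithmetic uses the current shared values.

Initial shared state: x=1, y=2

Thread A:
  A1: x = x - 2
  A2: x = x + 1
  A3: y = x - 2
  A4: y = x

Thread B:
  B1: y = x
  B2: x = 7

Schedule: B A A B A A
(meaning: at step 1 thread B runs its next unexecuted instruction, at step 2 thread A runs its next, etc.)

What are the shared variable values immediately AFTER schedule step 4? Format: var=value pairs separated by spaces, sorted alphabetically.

Step 1: thread B executes B1 (y = x). Shared: x=1 y=1. PCs: A@0 B@1
Step 2: thread A executes A1 (x = x - 2). Shared: x=-1 y=1. PCs: A@1 B@1
Step 3: thread A executes A2 (x = x + 1). Shared: x=0 y=1. PCs: A@2 B@1
Step 4: thread B executes B2 (x = 7). Shared: x=7 y=1. PCs: A@2 B@2

Answer: x=7 y=1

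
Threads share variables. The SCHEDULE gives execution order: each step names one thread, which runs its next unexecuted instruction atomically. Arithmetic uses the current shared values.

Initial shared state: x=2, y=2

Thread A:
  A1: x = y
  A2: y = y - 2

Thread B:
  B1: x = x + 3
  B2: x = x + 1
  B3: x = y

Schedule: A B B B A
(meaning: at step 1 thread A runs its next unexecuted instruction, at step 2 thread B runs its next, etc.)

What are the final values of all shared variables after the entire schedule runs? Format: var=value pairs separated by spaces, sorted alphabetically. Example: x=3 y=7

Answer: x=2 y=0

Derivation:
Step 1: thread A executes A1 (x = y). Shared: x=2 y=2. PCs: A@1 B@0
Step 2: thread B executes B1 (x = x + 3). Shared: x=5 y=2. PCs: A@1 B@1
Step 3: thread B executes B2 (x = x + 1). Shared: x=6 y=2. PCs: A@1 B@2
Step 4: thread B executes B3 (x = y). Shared: x=2 y=2. PCs: A@1 B@3
Step 5: thread A executes A2 (y = y - 2). Shared: x=2 y=0. PCs: A@2 B@3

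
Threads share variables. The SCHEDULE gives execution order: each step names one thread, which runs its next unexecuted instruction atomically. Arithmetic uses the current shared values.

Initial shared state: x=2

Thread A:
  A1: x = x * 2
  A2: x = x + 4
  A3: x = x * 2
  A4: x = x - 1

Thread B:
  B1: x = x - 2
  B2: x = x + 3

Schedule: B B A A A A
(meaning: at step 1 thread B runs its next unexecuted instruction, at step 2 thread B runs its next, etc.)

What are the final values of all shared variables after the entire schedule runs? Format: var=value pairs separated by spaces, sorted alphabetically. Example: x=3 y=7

Step 1: thread B executes B1 (x = x - 2). Shared: x=0. PCs: A@0 B@1
Step 2: thread B executes B2 (x = x + 3). Shared: x=3. PCs: A@0 B@2
Step 3: thread A executes A1 (x = x * 2). Shared: x=6. PCs: A@1 B@2
Step 4: thread A executes A2 (x = x + 4). Shared: x=10. PCs: A@2 B@2
Step 5: thread A executes A3 (x = x * 2). Shared: x=20. PCs: A@3 B@2
Step 6: thread A executes A4 (x = x - 1). Shared: x=19. PCs: A@4 B@2

Answer: x=19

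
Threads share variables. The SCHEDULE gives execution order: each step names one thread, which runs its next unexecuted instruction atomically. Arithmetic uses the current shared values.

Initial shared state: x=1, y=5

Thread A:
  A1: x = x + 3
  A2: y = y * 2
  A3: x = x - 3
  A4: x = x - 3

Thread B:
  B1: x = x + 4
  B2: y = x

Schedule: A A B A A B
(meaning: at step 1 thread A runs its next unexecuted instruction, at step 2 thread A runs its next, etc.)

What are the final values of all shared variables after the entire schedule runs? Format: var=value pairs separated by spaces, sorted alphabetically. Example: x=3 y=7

Answer: x=2 y=2

Derivation:
Step 1: thread A executes A1 (x = x + 3). Shared: x=4 y=5. PCs: A@1 B@0
Step 2: thread A executes A2 (y = y * 2). Shared: x=4 y=10. PCs: A@2 B@0
Step 3: thread B executes B1 (x = x + 4). Shared: x=8 y=10. PCs: A@2 B@1
Step 4: thread A executes A3 (x = x - 3). Shared: x=5 y=10. PCs: A@3 B@1
Step 5: thread A executes A4 (x = x - 3). Shared: x=2 y=10. PCs: A@4 B@1
Step 6: thread B executes B2 (y = x). Shared: x=2 y=2. PCs: A@4 B@2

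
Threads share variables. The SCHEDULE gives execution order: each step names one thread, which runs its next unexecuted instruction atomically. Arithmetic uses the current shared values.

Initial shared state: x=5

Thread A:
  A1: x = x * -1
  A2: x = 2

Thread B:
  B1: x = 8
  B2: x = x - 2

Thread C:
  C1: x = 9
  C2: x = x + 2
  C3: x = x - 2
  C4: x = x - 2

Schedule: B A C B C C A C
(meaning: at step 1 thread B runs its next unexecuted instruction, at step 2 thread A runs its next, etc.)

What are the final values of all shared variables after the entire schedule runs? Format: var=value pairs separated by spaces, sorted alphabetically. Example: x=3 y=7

Step 1: thread B executes B1 (x = 8). Shared: x=8. PCs: A@0 B@1 C@0
Step 2: thread A executes A1 (x = x * -1). Shared: x=-8. PCs: A@1 B@1 C@0
Step 3: thread C executes C1 (x = 9). Shared: x=9. PCs: A@1 B@1 C@1
Step 4: thread B executes B2 (x = x - 2). Shared: x=7. PCs: A@1 B@2 C@1
Step 5: thread C executes C2 (x = x + 2). Shared: x=9. PCs: A@1 B@2 C@2
Step 6: thread C executes C3 (x = x - 2). Shared: x=7. PCs: A@1 B@2 C@3
Step 7: thread A executes A2 (x = 2). Shared: x=2. PCs: A@2 B@2 C@3
Step 8: thread C executes C4 (x = x - 2). Shared: x=0. PCs: A@2 B@2 C@4

Answer: x=0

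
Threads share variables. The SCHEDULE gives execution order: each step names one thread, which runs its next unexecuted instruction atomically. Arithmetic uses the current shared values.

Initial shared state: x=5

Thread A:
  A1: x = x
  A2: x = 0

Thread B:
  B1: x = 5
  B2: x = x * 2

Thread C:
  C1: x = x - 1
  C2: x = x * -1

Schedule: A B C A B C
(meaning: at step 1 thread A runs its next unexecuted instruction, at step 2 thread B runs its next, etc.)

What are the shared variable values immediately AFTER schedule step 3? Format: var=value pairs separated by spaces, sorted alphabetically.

Answer: x=4

Derivation:
Step 1: thread A executes A1 (x = x). Shared: x=5. PCs: A@1 B@0 C@0
Step 2: thread B executes B1 (x = 5). Shared: x=5. PCs: A@1 B@1 C@0
Step 3: thread C executes C1 (x = x - 1). Shared: x=4. PCs: A@1 B@1 C@1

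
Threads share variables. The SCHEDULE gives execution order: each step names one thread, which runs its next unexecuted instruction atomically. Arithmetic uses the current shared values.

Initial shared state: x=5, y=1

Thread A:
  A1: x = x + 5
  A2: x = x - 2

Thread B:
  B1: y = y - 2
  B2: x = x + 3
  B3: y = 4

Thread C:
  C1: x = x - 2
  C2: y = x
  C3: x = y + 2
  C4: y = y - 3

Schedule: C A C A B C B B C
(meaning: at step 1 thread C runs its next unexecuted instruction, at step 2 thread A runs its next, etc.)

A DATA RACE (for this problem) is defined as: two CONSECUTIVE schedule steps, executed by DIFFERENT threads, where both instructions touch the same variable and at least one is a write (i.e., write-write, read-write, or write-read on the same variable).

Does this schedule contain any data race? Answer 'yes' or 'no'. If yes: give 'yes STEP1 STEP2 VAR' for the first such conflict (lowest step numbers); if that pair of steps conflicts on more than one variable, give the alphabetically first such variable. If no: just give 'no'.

Answer: yes 1 2 x

Derivation:
Steps 1,2: C(x = x - 2) vs A(x = x + 5). RACE on x (W-W).
Steps 2,3: A(x = x + 5) vs C(y = x). RACE on x (W-R).
Steps 3,4: C(y = x) vs A(x = x - 2). RACE on x (R-W).
Steps 4,5: A(r=x,w=x) vs B(r=y,w=y). No conflict.
Steps 5,6: B(y = y - 2) vs C(x = y + 2). RACE on y (W-R).
Steps 6,7: C(x = y + 2) vs B(x = x + 3). RACE on x (W-W).
Steps 7,8: same thread (B). No race.
Steps 8,9: B(y = 4) vs C(y = y - 3). RACE on y (W-W).
First conflict at steps 1,2.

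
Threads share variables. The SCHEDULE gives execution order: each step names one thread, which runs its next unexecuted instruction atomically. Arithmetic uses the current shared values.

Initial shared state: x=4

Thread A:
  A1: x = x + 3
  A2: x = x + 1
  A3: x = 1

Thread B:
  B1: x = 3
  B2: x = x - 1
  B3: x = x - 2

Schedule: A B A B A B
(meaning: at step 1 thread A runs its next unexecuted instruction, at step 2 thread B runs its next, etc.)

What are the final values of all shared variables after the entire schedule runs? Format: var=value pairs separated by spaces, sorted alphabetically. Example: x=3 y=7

Answer: x=-1

Derivation:
Step 1: thread A executes A1 (x = x + 3). Shared: x=7. PCs: A@1 B@0
Step 2: thread B executes B1 (x = 3). Shared: x=3. PCs: A@1 B@1
Step 3: thread A executes A2 (x = x + 1). Shared: x=4. PCs: A@2 B@1
Step 4: thread B executes B2 (x = x - 1). Shared: x=3. PCs: A@2 B@2
Step 5: thread A executes A3 (x = 1). Shared: x=1. PCs: A@3 B@2
Step 6: thread B executes B3 (x = x - 2). Shared: x=-1. PCs: A@3 B@3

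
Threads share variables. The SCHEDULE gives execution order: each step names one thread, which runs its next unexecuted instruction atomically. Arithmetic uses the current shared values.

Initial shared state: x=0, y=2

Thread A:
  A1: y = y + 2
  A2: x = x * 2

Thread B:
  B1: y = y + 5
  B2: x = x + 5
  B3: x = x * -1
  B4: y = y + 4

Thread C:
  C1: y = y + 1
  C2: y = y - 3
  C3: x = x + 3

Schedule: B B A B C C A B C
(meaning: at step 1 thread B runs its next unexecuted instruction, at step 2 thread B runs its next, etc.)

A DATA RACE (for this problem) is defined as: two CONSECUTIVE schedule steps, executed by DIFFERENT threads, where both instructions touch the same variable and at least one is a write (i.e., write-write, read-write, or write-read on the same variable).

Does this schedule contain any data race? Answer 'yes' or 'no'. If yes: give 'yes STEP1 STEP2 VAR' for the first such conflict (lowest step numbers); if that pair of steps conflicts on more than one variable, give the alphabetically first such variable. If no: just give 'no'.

Steps 1,2: same thread (B). No race.
Steps 2,3: B(r=x,w=x) vs A(r=y,w=y). No conflict.
Steps 3,4: A(r=y,w=y) vs B(r=x,w=x). No conflict.
Steps 4,5: B(r=x,w=x) vs C(r=y,w=y). No conflict.
Steps 5,6: same thread (C). No race.
Steps 6,7: C(r=y,w=y) vs A(r=x,w=x). No conflict.
Steps 7,8: A(r=x,w=x) vs B(r=y,w=y). No conflict.
Steps 8,9: B(r=y,w=y) vs C(r=x,w=x). No conflict.

Answer: no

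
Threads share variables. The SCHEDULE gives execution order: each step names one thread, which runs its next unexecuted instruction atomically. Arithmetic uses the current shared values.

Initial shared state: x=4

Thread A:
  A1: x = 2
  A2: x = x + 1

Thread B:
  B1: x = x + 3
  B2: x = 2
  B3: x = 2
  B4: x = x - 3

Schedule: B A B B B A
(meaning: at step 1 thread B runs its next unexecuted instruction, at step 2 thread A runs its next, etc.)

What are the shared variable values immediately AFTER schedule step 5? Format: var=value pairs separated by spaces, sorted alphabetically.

Step 1: thread B executes B1 (x = x + 3). Shared: x=7. PCs: A@0 B@1
Step 2: thread A executes A1 (x = 2). Shared: x=2. PCs: A@1 B@1
Step 3: thread B executes B2 (x = 2). Shared: x=2. PCs: A@1 B@2
Step 4: thread B executes B3 (x = 2). Shared: x=2. PCs: A@1 B@3
Step 5: thread B executes B4 (x = x - 3). Shared: x=-1. PCs: A@1 B@4

Answer: x=-1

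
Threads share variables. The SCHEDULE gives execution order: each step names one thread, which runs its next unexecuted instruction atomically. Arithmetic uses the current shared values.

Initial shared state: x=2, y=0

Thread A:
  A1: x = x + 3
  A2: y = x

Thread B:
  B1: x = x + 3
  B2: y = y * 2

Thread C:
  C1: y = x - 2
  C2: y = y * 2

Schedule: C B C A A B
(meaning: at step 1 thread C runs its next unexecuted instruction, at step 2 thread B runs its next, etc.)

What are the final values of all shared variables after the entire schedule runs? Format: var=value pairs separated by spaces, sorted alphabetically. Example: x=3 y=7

Step 1: thread C executes C1 (y = x - 2). Shared: x=2 y=0. PCs: A@0 B@0 C@1
Step 2: thread B executes B1 (x = x + 3). Shared: x=5 y=0. PCs: A@0 B@1 C@1
Step 3: thread C executes C2 (y = y * 2). Shared: x=5 y=0. PCs: A@0 B@1 C@2
Step 4: thread A executes A1 (x = x + 3). Shared: x=8 y=0. PCs: A@1 B@1 C@2
Step 5: thread A executes A2 (y = x). Shared: x=8 y=8. PCs: A@2 B@1 C@2
Step 6: thread B executes B2 (y = y * 2). Shared: x=8 y=16. PCs: A@2 B@2 C@2

Answer: x=8 y=16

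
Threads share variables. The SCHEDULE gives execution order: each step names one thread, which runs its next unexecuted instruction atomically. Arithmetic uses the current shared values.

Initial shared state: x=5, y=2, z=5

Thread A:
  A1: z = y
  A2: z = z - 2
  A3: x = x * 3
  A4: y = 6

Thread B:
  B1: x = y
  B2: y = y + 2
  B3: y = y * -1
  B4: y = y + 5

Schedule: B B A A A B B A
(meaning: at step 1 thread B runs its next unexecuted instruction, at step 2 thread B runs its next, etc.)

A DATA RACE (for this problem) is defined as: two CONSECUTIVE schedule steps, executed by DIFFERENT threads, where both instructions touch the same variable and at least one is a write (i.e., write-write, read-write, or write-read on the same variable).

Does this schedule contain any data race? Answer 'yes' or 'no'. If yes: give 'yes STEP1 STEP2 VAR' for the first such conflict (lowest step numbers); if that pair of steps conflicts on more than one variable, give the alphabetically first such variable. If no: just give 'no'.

Steps 1,2: same thread (B). No race.
Steps 2,3: B(y = y + 2) vs A(z = y). RACE on y (W-R).
Steps 3,4: same thread (A). No race.
Steps 4,5: same thread (A). No race.
Steps 5,6: A(r=x,w=x) vs B(r=y,w=y). No conflict.
Steps 6,7: same thread (B). No race.
Steps 7,8: B(y = y + 5) vs A(y = 6). RACE on y (W-W).
First conflict at steps 2,3.

Answer: yes 2 3 y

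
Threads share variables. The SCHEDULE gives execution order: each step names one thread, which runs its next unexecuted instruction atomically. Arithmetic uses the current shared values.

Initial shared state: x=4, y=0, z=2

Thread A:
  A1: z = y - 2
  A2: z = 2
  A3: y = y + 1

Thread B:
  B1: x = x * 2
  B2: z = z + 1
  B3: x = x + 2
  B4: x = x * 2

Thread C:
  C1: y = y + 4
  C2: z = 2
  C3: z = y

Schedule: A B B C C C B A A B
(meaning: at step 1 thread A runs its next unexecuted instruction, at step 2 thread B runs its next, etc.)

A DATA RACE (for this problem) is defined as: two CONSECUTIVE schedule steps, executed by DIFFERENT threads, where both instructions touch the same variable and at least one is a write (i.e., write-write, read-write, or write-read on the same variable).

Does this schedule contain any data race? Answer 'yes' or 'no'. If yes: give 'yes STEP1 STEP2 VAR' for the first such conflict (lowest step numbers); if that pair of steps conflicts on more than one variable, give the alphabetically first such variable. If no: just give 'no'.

Steps 1,2: A(r=y,w=z) vs B(r=x,w=x). No conflict.
Steps 2,3: same thread (B). No race.
Steps 3,4: B(r=z,w=z) vs C(r=y,w=y). No conflict.
Steps 4,5: same thread (C). No race.
Steps 5,6: same thread (C). No race.
Steps 6,7: C(r=y,w=z) vs B(r=x,w=x). No conflict.
Steps 7,8: B(r=x,w=x) vs A(r=-,w=z). No conflict.
Steps 8,9: same thread (A). No race.
Steps 9,10: A(r=y,w=y) vs B(r=x,w=x). No conflict.

Answer: no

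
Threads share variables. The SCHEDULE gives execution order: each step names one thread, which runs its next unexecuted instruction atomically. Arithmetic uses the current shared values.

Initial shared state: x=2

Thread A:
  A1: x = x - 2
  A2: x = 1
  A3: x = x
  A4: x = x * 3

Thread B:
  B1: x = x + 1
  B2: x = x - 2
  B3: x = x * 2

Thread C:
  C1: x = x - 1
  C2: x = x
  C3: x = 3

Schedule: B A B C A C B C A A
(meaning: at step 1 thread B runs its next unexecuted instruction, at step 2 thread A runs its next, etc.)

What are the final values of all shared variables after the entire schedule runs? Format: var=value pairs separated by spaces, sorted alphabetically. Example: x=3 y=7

Step 1: thread B executes B1 (x = x + 1). Shared: x=3. PCs: A@0 B@1 C@0
Step 2: thread A executes A1 (x = x - 2). Shared: x=1. PCs: A@1 B@1 C@0
Step 3: thread B executes B2 (x = x - 2). Shared: x=-1. PCs: A@1 B@2 C@0
Step 4: thread C executes C1 (x = x - 1). Shared: x=-2. PCs: A@1 B@2 C@1
Step 5: thread A executes A2 (x = 1). Shared: x=1. PCs: A@2 B@2 C@1
Step 6: thread C executes C2 (x = x). Shared: x=1. PCs: A@2 B@2 C@2
Step 7: thread B executes B3 (x = x * 2). Shared: x=2. PCs: A@2 B@3 C@2
Step 8: thread C executes C3 (x = 3). Shared: x=3. PCs: A@2 B@3 C@3
Step 9: thread A executes A3 (x = x). Shared: x=3. PCs: A@3 B@3 C@3
Step 10: thread A executes A4 (x = x * 3). Shared: x=9. PCs: A@4 B@3 C@3

Answer: x=9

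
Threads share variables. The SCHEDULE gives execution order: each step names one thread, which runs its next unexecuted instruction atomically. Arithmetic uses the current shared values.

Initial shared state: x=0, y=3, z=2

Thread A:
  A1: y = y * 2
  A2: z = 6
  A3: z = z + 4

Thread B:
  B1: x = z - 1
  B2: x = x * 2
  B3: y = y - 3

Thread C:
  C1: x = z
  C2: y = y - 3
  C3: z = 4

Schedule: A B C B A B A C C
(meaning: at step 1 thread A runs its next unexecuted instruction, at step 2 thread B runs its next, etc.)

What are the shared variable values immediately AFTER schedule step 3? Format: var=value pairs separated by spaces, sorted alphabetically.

Answer: x=2 y=6 z=2

Derivation:
Step 1: thread A executes A1 (y = y * 2). Shared: x=0 y=6 z=2. PCs: A@1 B@0 C@0
Step 2: thread B executes B1 (x = z - 1). Shared: x=1 y=6 z=2. PCs: A@1 B@1 C@0
Step 3: thread C executes C1 (x = z). Shared: x=2 y=6 z=2. PCs: A@1 B@1 C@1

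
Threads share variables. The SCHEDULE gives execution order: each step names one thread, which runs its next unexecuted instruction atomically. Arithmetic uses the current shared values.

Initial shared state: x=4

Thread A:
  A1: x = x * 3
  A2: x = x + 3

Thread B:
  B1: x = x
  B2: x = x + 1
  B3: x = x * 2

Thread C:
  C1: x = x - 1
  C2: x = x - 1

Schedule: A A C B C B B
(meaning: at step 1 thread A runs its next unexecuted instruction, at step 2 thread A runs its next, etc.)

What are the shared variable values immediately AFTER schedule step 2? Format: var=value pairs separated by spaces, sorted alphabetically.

Step 1: thread A executes A1 (x = x * 3). Shared: x=12. PCs: A@1 B@0 C@0
Step 2: thread A executes A2 (x = x + 3). Shared: x=15. PCs: A@2 B@0 C@0

Answer: x=15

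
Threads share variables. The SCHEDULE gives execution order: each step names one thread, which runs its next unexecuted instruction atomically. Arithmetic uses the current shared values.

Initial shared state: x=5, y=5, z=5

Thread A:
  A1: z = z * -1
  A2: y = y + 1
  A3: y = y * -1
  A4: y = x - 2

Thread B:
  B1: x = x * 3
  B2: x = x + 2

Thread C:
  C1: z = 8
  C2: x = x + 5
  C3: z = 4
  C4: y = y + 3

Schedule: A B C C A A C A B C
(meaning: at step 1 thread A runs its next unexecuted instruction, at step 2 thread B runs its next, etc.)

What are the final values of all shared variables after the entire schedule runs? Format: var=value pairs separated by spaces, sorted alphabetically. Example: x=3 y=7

Answer: x=22 y=21 z=4

Derivation:
Step 1: thread A executes A1 (z = z * -1). Shared: x=5 y=5 z=-5. PCs: A@1 B@0 C@0
Step 2: thread B executes B1 (x = x * 3). Shared: x=15 y=5 z=-5. PCs: A@1 B@1 C@0
Step 3: thread C executes C1 (z = 8). Shared: x=15 y=5 z=8. PCs: A@1 B@1 C@1
Step 4: thread C executes C2 (x = x + 5). Shared: x=20 y=5 z=8. PCs: A@1 B@1 C@2
Step 5: thread A executes A2 (y = y + 1). Shared: x=20 y=6 z=8. PCs: A@2 B@1 C@2
Step 6: thread A executes A3 (y = y * -1). Shared: x=20 y=-6 z=8. PCs: A@3 B@1 C@2
Step 7: thread C executes C3 (z = 4). Shared: x=20 y=-6 z=4. PCs: A@3 B@1 C@3
Step 8: thread A executes A4 (y = x - 2). Shared: x=20 y=18 z=4. PCs: A@4 B@1 C@3
Step 9: thread B executes B2 (x = x + 2). Shared: x=22 y=18 z=4. PCs: A@4 B@2 C@3
Step 10: thread C executes C4 (y = y + 3). Shared: x=22 y=21 z=4. PCs: A@4 B@2 C@4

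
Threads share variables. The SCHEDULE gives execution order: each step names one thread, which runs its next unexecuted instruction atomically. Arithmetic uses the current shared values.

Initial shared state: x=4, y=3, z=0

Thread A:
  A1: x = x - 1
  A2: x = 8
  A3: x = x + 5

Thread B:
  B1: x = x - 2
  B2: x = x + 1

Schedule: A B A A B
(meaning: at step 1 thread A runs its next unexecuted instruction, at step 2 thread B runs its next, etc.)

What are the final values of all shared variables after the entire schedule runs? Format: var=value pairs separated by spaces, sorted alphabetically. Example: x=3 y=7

Step 1: thread A executes A1 (x = x - 1). Shared: x=3 y=3 z=0. PCs: A@1 B@0
Step 2: thread B executes B1 (x = x - 2). Shared: x=1 y=3 z=0. PCs: A@1 B@1
Step 3: thread A executes A2 (x = 8). Shared: x=8 y=3 z=0. PCs: A@2 B@1
Step 4: thread A executes A3 (x = x + 5). Shared: x=13 y=3 z=0. PCs: A@3 B@1
Step 5: thread B executes B2 (x = x + 1). Shared: x=14 y=3 z=0. PCs: A@3 B@2

Answer: x=14 y=3 z=0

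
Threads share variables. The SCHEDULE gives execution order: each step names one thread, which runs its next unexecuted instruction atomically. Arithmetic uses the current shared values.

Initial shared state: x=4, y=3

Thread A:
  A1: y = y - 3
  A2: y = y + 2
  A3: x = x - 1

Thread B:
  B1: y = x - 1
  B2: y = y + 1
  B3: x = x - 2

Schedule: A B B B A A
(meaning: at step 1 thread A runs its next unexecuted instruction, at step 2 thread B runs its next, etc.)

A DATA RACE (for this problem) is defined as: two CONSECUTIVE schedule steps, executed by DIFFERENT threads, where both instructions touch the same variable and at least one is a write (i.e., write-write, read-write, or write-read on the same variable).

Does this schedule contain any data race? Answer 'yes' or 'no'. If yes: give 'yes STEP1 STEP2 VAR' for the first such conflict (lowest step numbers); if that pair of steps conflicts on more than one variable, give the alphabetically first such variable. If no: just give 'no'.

Answer: yes 1 2 y

Derivation:
Steps 1,2: A(y = y - 3) vs B(y = x - 1). RACE on y (W-W).
Steps 2,3: same thread (B). No race.
Steps 3,4: same thread (B). No race.
Steps 4,5: B(r=x,w=x) vs A(r=y,w=y). No conflict.
Steps 5,6: same thread (A). No race.
First conflict at steps 1,2.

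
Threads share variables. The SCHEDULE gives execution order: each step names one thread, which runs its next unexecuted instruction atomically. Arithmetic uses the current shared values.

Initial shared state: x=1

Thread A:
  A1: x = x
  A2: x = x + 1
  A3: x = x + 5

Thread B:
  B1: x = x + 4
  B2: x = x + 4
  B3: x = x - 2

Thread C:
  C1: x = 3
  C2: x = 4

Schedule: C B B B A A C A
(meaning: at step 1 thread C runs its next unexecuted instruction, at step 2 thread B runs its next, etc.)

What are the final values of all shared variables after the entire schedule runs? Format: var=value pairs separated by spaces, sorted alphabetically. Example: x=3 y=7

Step 1: thread C executes C1 (x = 3). Shared: x=3. PCs: A@0 B@0 C@1
Step 2: thread B executes B1 (x = x + 4). Shared: x=7. PCs: A@0 B@1 C@1
Step 3: thread B executes B2 (x = x + 4). Shared: x=11. PCs: A@0 B@2 C@1
Step 4: thread B executes B3 (x = x - 2). Shared: x=9. PCs: A@0 B@3 C@1
Step 5: thread A executes A1 (x = x). Shared: x=9. PCs: A@1 B@3 C@1
Step 6: thread A executes A2 (x = x + 1). Shared: x=10. PCs: A@2 B@3 C@1
Step 7: thread C executes C2 (x = 4). Shared: x=4. PCs: A@2 B@3 C@2
Step 8: thread A executes A3 (x = x + 5). Shared: x=9. PCs: A@3 B@3 C@2

Answer: x=9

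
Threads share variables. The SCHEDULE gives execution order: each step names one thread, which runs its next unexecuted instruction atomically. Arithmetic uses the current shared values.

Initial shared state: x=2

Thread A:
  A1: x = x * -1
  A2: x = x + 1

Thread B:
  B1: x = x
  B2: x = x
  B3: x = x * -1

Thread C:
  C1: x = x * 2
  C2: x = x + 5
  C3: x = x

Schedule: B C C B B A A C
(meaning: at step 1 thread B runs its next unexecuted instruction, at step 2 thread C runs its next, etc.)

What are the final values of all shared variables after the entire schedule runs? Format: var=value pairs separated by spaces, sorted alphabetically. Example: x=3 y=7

Answer: x=10

Derivation:
Step 1: thread B executes B1 (x = x). Shared: x=2. PCs: A@0 B@1 C@0
Step 2: thread C executes C1 (x = x * 2). Shared: x=4. PCs: A@0 B@1 C@1
Step 3: thread C executes C2 (x = x + 5). Shared: x=9. PCs: A@0 B@1 C@2
Step 4: thread B executes B2 (x = x). Shared: x=9. PCs: A@0 B@2 C@2
Step 5: thread B executes B3 (x = x * -1). Shared: x=-9. PCs: A@0 B@3 C@2
Step 6: thread A executes A1 (x = x * -1). Shared: x=9. PCs: A@1 B@3 C@2
Step 7: thread A executes A2 (x = x + 1). Shared: x=10. PCs: A@2 B@3 C@2
Step 8: thread C executes C3 (x = x). Shared: x=10. PCs: A@2 B@3 C@3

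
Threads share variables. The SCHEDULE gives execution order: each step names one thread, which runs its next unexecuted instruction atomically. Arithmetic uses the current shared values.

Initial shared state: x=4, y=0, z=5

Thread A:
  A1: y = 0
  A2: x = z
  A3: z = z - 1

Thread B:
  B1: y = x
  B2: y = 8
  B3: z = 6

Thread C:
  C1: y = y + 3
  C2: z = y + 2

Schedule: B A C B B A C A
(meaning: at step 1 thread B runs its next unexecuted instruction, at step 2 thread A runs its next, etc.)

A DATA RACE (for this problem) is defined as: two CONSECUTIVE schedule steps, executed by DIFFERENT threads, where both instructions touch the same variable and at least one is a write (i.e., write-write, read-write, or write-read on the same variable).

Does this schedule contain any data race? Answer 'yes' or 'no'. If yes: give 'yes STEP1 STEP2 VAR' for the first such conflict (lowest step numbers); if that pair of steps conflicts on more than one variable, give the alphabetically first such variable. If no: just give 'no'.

Answer: yes 1 2 y

Derivation:
Steps 1,2: B(y = x) vs A(y = 0). RACE on y (W-W).
Steps 2,3: A(y = 0) vs C(y = y + 3). RACE on y (W-W).
Steps 3,4: C(y = y + 3) vs B(y = 8). RACE on y (W-W).
Steps 4,5: same thread (B). No race.
Steps 5,6: B(z = 6) vs A(x = z). RACE on z (W-R).
Steps 6,7: A(x = z) vs C(z = y + 2). RACE on z (R-W).
Steps 7,8: C(z = y + 2) vs A(z = z - 1). RACE on z (W-W).
First conflict at steps 1,2.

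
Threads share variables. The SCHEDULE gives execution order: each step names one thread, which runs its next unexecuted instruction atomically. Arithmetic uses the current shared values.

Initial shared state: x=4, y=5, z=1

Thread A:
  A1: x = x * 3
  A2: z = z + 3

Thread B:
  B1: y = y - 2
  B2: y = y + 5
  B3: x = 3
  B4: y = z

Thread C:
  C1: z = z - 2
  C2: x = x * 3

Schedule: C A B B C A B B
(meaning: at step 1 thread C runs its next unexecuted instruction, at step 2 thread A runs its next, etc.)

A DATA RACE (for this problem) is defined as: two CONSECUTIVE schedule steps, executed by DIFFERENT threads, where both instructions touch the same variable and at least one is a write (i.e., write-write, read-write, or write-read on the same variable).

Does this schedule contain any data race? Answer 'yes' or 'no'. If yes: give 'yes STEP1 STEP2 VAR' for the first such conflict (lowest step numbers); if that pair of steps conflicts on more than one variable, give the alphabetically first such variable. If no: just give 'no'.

Steps 1,2: C(r=z,w=z) vs A(r=x,w=x). No conflict.
Steps 2,3: A(r=x,w=x) vs B(r=y,w=y). No conflict.
Steps 3,4: same thread (B). No race.
Steps 4,5: B(r=y,w=y) vs C(r=x,w=x). No conflict.
Steps 5,6: C(r=x,w=x) vs A(r=z,w=z). No conflict.
Steps 6,7: A(r=z,w=z) vs B(r=-,w=x). No conflict.
Steps 7,8: same thread (B). No race.

Answer: no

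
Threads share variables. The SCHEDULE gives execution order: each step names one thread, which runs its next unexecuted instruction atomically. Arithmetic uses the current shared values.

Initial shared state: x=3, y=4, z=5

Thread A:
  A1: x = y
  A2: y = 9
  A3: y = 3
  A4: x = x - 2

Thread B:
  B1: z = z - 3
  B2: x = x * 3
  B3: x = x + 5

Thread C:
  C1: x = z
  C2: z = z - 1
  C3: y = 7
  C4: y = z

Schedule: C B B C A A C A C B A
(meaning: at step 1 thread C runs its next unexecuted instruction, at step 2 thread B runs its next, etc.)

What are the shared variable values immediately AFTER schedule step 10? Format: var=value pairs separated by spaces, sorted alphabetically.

Answer: x=9 y=1 z=1

Derivation:
Step 1: thread C executes C1 (x = z). Shared: x=5 y=4 z=5. PCs: A@0 B@0 C@1
Step 2: thread B executes B1 (z = z - 3). Shared: x=5 y=4 z=2. PCs: A@0 B@1 C@1
Step 3: thread B executes B2 (x = x * 3). Shared: x=15 y=4 z=2. PCs: A@0 B@2 C@1
Step 4: thread C executes C2 (z = z - 1). Shared: x=15 y=4 z=1. PCs: A@0 B@2 C@2
Step 5: thread A executes A1 (x = y). Shared: x=4 y=4 z=1. PCs: A@1 B@2 C@2
Step 6: thread A executes A2 (y = 9). Shared: x=4 y=9 z=1. PCs: A@2 B@2 C@2
Step 7: thread C executes C3 (y = 7). Shared: x=4 y=7 z=1. PCs: A@2 B@2 C@3
Step 8: thread A executes A3 (y = 3). Shared: x=4 y=3 z=1. PCs: A@3 B@2 C@3
Step 9: thread C executes C4 (y = z). Shared: x=4 y=1 z=1. PCs: A@3 B@2 C@4
Step 10: thread B executes B3 (x = x + 5). Shared: x=9 y=1 z=1. PCs: A@3 B@3 C@4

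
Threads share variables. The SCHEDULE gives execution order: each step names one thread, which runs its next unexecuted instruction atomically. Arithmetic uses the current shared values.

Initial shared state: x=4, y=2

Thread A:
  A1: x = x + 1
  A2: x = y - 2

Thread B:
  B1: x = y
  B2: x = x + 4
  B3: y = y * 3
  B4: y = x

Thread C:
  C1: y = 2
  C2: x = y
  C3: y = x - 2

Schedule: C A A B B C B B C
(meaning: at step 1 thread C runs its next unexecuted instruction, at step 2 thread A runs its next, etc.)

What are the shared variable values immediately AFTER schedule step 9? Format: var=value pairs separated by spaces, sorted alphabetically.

Step 1: thread C executes C1 (y = 2). Shared: x=4 y=2. PCs: A@0 B@0 C@1
Step 2: thread A executes A1 (x = x + 1). Shared: x=5 y=2. PCs: A@1 B@0 C@1
Step 3: thread A executes A2 (x = y - 2). Shared: x=0 y=2. PCs: A@2 B@0 C@1
Step 4: thread B executes B1 (x = y). Shared: x=2 y=2. PCs: A@2 B@1 C@1
Step 5: thread B executes B2 (x = x + 4). Shared: x=6 y=2. PCs: A@2 B@2 C@1
Step 6: thread C executes C2 (x = y). Shared: x=2 y=2. PCs: A@2 B@2 C@2
Step 7: thread B executes B3 (y = y * 3). Shared: x=2 y=6. PCs: A@2 B@3 C@2
Step 8: thread B executes B4 (y = x). Shared: x=2 y=2. PCs: A@2 B@4 C@2
Step 9: thread C executes C3 (y = x - 2). Shared: x=2 y=0. PCs: A@2 B@4 C@3

Answer: x=2 y=0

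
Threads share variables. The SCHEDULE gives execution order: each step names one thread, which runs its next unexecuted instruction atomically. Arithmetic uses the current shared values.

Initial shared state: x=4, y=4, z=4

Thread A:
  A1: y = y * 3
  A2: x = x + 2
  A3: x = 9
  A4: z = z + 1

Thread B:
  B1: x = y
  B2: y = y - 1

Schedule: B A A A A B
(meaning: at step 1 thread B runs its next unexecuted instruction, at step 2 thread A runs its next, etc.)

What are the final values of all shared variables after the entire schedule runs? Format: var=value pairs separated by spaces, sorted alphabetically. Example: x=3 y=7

Answer: x=9 y=11 z=5

Derivation:
Step 1: thread B executes B1 (x = y). Shared: x=4 y=4 z=4. PCs: A@0 B@1
Step 2: thread A executes A1 (y = y * 3). Shared: x=4 y=12 z=4. PCs: A@1 B@1
Step 3: thread A executes A2 (x = x + 2). Shared: x=6 y=12 z=4. PCs: A@2 B@1
Step 4: thread A executes A3 (x = 9). Shared: x=9 y=12 z=4. PCs: A@3 B@1
Step 5: thread A executes A4 (z = z + 1). Shared: x=9 y=12 z=5. PCs: A@4 B@1
Step 6: thread B executes B2 (y = y - 1). Shared: x=9 y=11 z=5. PCs: A@4 B@2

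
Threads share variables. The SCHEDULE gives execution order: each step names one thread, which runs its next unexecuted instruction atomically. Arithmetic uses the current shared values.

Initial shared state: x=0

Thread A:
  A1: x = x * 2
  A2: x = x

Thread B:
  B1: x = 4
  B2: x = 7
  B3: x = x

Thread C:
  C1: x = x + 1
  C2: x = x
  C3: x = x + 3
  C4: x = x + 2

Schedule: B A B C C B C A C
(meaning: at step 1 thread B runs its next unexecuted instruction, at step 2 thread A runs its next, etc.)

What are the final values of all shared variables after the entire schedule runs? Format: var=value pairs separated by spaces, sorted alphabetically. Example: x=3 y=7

Step 1: thread B executes B1 (x = 4). Shared: x=4. PCs: A@0 B@1 C@0
Step 2: thread A executes A1 (x = x * 2). Shared: x=8. PCs: A@1 B@1 C@0
Step 3: thread B executes B2 (x = 7). Shared: x=7. PCs: A@1 B@2 C@0
Step 4: thread C executes C1 (x = x + 1). Shared: x=8. PCs: A@1 B@2 C@1
Step 5: thread C executes C2 (x = x). Shared: x=8. PCs: A@1 B@2 C@2
Step 6: thread B executes B3 (x = x). Shared: x=8. PCs: A@1 B@3 C@2
Step 7: thread C executes C3 (x = x + 3). Shared: x=11. PCs: A@1 B@3 C@3
Step 8: thread A executes A2 (x = x). Shared: x=11. PCs: A@2 B@3 C@3
Step 9: thread C executes C4 (x = x + 2). Shared: x=13. PCs: A@2 B@3 C@4

Answer: x=13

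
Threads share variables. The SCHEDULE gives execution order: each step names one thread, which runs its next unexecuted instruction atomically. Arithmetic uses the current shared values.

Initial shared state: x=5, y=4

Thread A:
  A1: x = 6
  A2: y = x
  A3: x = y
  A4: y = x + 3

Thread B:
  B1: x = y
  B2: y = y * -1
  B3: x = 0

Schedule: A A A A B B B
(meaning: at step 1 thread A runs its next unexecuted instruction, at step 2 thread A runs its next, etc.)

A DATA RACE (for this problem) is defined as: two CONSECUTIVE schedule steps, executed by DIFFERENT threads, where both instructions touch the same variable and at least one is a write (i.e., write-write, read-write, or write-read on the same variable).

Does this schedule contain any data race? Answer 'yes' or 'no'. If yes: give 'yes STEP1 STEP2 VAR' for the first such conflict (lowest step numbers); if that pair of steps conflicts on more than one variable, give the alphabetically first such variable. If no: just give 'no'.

Answer: yes 4 5 x

Derivation:
Steps 1,2: same thread (A). No race.
Steps 2,3: same thread (A). No race.
Steps 3,4: same thread (A). No race.
Steps 4,5: A(y = x + 3) vs B(x = y). RACE on x (R-W), y (W-R). Multiple vars; alphabetically first is x.
Steps 5,6: same thread (B). No race.
Steps 6,7: same thread (B). No race.
First conflict at steps 4,5.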